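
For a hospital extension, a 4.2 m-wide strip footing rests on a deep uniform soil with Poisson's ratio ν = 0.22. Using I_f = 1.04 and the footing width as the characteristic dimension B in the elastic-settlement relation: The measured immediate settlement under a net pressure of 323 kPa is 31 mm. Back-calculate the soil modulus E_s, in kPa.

S_e = q·B·(1−ν²)/E_s · I_f  ⇒  E_s = q·B·(1−ν²)·I_f / S_e.
E_s = 323 × 4.2 × 0.9516 × 1.04 / 0.031 = 43310 kPa

E_s ≈ 43300 kPa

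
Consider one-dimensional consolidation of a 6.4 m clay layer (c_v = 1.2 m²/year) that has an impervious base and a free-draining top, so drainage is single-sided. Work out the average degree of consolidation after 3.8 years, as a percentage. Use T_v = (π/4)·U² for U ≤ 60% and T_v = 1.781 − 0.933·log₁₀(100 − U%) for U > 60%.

U ≈ 37.6 %

Drainage path length: H_d = H = 6.4 m (single drainage).
T_v = c_v·t/H_d² = 1.2×3.8/6.4² = 0.11133.
T_v = 0.11133 corresponds to the U ≤ 60% branch:
U = √(4T_v/π) = 0.3765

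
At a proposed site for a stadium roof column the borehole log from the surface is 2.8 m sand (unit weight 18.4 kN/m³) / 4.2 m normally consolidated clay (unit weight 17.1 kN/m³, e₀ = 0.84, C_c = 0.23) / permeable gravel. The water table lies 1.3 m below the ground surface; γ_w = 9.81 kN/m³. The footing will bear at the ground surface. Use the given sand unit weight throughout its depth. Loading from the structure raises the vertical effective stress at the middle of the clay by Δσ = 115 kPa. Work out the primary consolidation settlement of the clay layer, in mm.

S_c ≈ 266 mm

Mid-depth of clay below the ground surface: z = 2.8 + 4.2/2 = 4.9 m.
Total vertical stress at mid-clay: σ_v = 18.4×2.8 + 17.1×2.1 = 87.43 kPa.
Pore pressure: u = 9.81×(4.9 − 1.3) = 35.316 kPa.
Initial effective stress: σ'_0 = σ_v − u = 87.43 − 35.316 = 52.114 kPa.
Final effective stress: σ'_f = σ'_0 + Δσ = 52.114 + 115 = 167.11 kPa.
Normally consolidated clay, so the full stress increment lies on the virgin compression line:
S_c = C_c·H/(1+e₀)·log₁₀(σ'_f/σ'_0) = 0.23×4.2/(1+0.84)×log₁₀(167.11/52.114)
    = 0.525 × 0.50605 = 0.2657 m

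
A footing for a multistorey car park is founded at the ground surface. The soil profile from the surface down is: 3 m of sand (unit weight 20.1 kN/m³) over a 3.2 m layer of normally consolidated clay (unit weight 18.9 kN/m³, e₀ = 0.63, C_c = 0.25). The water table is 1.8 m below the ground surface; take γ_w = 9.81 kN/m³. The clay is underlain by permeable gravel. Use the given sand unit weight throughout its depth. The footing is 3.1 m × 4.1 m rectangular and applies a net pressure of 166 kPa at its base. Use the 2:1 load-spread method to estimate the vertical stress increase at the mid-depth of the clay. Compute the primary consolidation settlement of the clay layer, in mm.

S_c ≈ 86.3 mm

Mid-depth of clay below the ground surface: z = 3 + 3.2/2 = 4.6 m.
Total vertical stress at mid-clay: σ_v = 20.1×3 + 18.9×1.6 = 90.54 kPa.
Pore pressure: u = 9.81×(4.6 − 1.8) = 27.468 kPa.
Initial effective stress: σ'_0 = σ_v − u = 90.54 − 27.468 = 63.072 kPa.
Stress increase at mid-clay by the 2:1 spreading method:
Δσ = qBL/((B+z)(L+z)) = 166×3.1×4.1/((3.1+4.6)(4.1+4.6)) = 31.495 kPa
Final effective stress: σ'_f = σ'_0 + Δσ = 63.072 + 31.495 = 94.567 kPa.
Normally consolidated clay, so the full stress increment lies on the virgin compression line:
S_c = C_c·H/(1+e₀)·log₁₀(σ'_f/σ'_0) = 0.25×3.2/(1+0.63)×log₁₀(94.567/63.072)
    = 0.4908 × 0.1759 = 0.08633 m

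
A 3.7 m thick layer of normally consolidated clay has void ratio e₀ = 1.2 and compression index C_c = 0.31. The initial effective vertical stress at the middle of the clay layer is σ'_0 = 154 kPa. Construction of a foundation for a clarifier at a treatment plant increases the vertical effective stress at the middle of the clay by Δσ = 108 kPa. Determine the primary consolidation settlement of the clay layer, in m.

Final effective stress: σ'_f = σ'_0 + Δσ = 154 + 108 = 262 kPa.
Normally consolidated clay, so the full stress increment lies on the virgin compression line:
S_c = C_c·H/(1+e₀)·log₁₀(σ'_f/σ'_0) = 0.31×3.7/(1+1.2)×log₁₀(262/154)
    = 0.52136 × 0.23078 = 0.1203 m

S_c ≈ 0.12 m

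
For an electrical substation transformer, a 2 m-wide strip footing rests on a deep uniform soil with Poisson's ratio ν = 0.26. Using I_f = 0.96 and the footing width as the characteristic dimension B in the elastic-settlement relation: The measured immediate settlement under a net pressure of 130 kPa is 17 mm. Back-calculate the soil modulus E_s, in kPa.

E_s ≈ 13700 kPa

S_e = q·B·(1−ν²)/E_s · I_f  ⇒  E_s = q·B·(1−ν²)·I_f / S_e.
E_s = 130 × 2 × 0.9324 × 0.96 / 0.017 = 13690 kPa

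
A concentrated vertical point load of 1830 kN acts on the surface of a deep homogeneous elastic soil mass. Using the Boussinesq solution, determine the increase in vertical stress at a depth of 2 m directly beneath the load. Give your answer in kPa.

Boussinesq vertical stress below a point load on an elastic half-space:
Δσ_z = 3P/(2πz²) · [1 + (r/z)²]^(−5/2)
r/z = 0/2 = 0; [1+(r/z)²]^(−5/2) = 1.
Δσ_z = 3×1830/(2π×2²) × 1 = 218.44 × 1 = 218.4 kPa

Δσ_z ≈ 218 kPa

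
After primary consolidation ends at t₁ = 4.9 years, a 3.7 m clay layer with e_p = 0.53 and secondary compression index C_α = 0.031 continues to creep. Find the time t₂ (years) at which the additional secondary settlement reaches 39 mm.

t₂ ≈ 16.2 years

S_s = C_α·H/(1+e_p)·log₁₀(t₂/t₁) ⇒ log₁₀(t₂/t₁) = S_s·(1+e_p)/(C_α·H).
log₁₀(t₂/t₁) = 0.039 × (1+0.53) / (0.031×3.7) = 0.5202
t₂ = t₁ × 10^0.5202 = 4.9 × 3.313 = 16.23 years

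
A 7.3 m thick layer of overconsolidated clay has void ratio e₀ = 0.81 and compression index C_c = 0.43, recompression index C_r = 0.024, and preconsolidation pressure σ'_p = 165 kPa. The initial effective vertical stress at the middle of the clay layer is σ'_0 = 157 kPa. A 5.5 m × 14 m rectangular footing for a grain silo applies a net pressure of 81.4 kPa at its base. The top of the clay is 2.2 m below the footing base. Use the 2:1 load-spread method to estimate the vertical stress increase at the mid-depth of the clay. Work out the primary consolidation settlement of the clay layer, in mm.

Mid-depth of clay below the footing base: z = 2.2 + 7.3/2 = 5.85 m.
Stress increase at mid-clay by the 2:1 spreading method:
Δσ = qBL/((B+z)(L+z)) = 81.4×5.5×14/((5.5+5.85)(14+5.85)) = 27.82 kPa
Final effective stress: σ'_f = 157 + 27.82 = 184.82 kPa.
σ'_f = 184.82 > σ'_p = 165 kPa, so the stress path crosses the preconsolidation pressure — recompression up to σ'_p, then virgin compression beyond:
S_c = H/(1+e₀)·[C_r·log₁₀(σ'_p/σ'_0) + C_c·log₁₀(σ'_f/σ'_p)]
    = 7.3/1.81 × [0.024×log₁₀(165/157) + 0.43×log₁₀(184.82/165)]
    = 4.0331 × [0.00051802 + 0.021184] = 0.08753 m

S_c ≈ 87.5 mm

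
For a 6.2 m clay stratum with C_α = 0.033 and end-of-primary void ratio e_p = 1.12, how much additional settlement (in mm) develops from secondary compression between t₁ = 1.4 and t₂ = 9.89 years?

S_s ≈ 81.9 mm

Secondary compression: S_s = C_α·H/(1+e_p)·log₁₀(t₂/t₁)
S_s = 0.033×6.2/(1+1.12)×log₁₀(9.89/1.4)
    = 0.09651 × 0.8491 = 0.08194 m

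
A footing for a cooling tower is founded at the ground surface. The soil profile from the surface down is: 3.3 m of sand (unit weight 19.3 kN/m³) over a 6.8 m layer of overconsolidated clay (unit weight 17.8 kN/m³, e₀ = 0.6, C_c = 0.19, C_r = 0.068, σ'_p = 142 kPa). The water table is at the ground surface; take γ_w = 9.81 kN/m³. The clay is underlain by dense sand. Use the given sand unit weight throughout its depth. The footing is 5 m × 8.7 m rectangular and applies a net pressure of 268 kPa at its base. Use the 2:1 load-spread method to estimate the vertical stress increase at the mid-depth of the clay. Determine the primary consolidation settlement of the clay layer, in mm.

Mid-depth of clay below the ground surface: z = 3.3 + 6.8/2 = 6.7 m.
Total vertical stress at mid-clay: σ_v = 19.3×3.3 + 17.8×3.4 = 124.21 kPa.
Pore pressure: u = 9.81×(6.7 − 0) = 65.727 kPa.
Initial effective stress: σ'_0 = σ_v − u = 124.21 − 65.727 = 58.483 kPa.
Stress increase at mid-clay by the 2:1 spreading method:
Δσ = qBL/((B+z)(L+z)) = 268×5×8.7/((5+6.7)(8.7+6.7)) = 64.702 kPa
Final effective stress: σ'_f = 58.483 + 64.702 = 123.19 kPa.
σ'_f = 123.19 ≤ σ'_p = 142 kPa, so the clay remains overconsolidated and only the recompression index applies:
S_c = C_r·H/(1+e₀)·log₁₀(σ'_f/σ'_0) = 0.068×6.8/1.6×log₁₀(123.19/58.483)
    = 0.289 × 0.32355 = 0.09351 m

S_c ≈ 93.5 mm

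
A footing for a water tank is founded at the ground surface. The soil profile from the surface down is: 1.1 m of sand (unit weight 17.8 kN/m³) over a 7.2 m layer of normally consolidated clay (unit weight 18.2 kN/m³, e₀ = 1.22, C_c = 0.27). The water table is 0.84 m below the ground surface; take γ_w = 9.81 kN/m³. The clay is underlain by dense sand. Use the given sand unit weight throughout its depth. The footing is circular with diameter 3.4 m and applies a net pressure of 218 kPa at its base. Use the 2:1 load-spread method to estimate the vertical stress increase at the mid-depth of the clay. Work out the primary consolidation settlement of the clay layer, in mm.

Mid-depth of clay below the ground surface: z = 1.1 + 7.2/2 = 4.7 m.
Total vertical stress at mid-clay: σ_v = 17.8×1.1 + 18.2×3.6 = 85.1 kPa.
Pore pressure: u = 9.81×(4.7 − 0.84) = 37.867 kPa.
Initial effective stress: σ'_0 = σ_v − u = 85.1 − 37.867 = 47.233 kPa.
Stress increase at mid-clay by the 2:1 spreading method:
Δσ ≈ qD²/(D+z)² = 218×3.4²/(3.4+4.7)² = 38.41 kPa
Final effective stress: σ'_f = σ'_0 + Δσ = 47.233 + 38.41 = 85.643 kPa.
Normally consolidated clay, so the full stress increment lies on the virgin compression line:
S_c = C_c·H/(1+e₀)·log₁₀(σ'_f/σ'_0) = 0.27×7.2/(1+1.22)×log₁₀(85.643/47.233)
    = 0.87568 × 0.25845 = 0.2263 m

S_c ≈ 226 mm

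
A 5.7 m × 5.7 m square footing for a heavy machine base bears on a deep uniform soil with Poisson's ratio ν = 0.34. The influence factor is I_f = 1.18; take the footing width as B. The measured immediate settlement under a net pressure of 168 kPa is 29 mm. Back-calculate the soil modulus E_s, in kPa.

E_s ≈ 34500 kPa

S_e = q·B·(1−ν²)/E_s · I_f  ⇒  E_s = q·B·(1−ν²)·I_f / S_e.
E_s = 168 × 5.7 × 0.8844 × 1.18 / 0.029 = 34460 kPa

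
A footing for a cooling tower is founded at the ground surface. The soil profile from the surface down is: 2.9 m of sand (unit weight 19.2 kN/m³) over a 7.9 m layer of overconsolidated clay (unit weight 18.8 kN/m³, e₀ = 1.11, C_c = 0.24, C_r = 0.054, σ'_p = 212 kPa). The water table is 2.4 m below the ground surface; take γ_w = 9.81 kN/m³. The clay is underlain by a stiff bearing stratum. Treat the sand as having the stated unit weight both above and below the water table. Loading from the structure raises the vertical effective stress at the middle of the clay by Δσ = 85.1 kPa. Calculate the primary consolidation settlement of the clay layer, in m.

S_c ≈ 0.0603 m

Mid-depth of clay below the ground surface: z = 2.9 + 7.9/2 = 6.85 m.
Total vertical stress at mid-clay: σ_v = 19.2×2.9 + 18.8×3.95 = 129.94 kPa.
Pore pressure: u = 9.81×(6.85 − 2.4) = 43.655 kPa.
Initial effective stress: σ'_0 = σ_v − u = 129.94 − 43.655 = 86.285 kPa.
Final effective stress: σ'_f = 86.285 + 85.1 = 171.38 kPa.
σ'_f = 171.38 ≤ σ'_p = 212 kPa, so the clay remains overconsolidated and only the recompression index applies:
S_c = C_r·H/(1+e₀)·log₁₀(σ'_f/σ'_0) = 0.054×7.9/2.11×log₁₀(171.38/86.285)
    = 0.20218 × 0.29802 = 0.06025 m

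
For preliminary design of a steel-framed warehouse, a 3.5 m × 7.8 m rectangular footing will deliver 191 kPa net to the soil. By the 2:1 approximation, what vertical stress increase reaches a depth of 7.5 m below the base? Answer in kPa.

Δσ_z ≈ 31 kPa

By the 2:1 method the load spreads at 1 horizontal : 2 vertical, so at depth z the loaded area has grown by z in each plan dimension:
Δσ = qBL/((B+z)(L+z)) = 191×3.5×7.8/((3.5+7.5)(7.8+7.5)) = 30.982 kPa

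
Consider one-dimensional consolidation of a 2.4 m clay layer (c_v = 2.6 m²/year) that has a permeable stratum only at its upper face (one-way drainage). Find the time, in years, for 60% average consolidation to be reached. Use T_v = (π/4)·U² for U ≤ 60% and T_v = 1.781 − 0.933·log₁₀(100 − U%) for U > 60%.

t ≈ 0.626 years

Drainage path length: H_d = H = 2.4 m (single drainage).
U ≤ 60%: T_v = (π/4)·U² = (π/4)×0.6² = 0.28274.
t = T_v·H_d²/c_v = 0.28274×2.4²/2.6 = 0.6264 years.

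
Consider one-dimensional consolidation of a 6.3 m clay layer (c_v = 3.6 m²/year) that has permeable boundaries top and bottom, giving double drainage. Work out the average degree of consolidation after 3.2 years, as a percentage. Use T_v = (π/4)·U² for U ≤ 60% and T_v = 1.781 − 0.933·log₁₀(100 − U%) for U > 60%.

Drainage path length: H_d = H/2 = 3.15 m (double drainage).
T_v = c_v·t/H_d² = 3.6×3.2/3.15² = 1.161.
T_v = 1.161 corresponds to the U > 60% branch:
U = 1 − 10^((1.781 − T_v)/0.933)/100 = 0.9538

U ≈ 95.4 %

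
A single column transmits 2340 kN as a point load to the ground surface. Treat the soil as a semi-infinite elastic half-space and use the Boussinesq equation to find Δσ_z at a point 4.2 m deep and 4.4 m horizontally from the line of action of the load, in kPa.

Boussinesq vertical stress below a point load on an elastic half-space:
Δσ_z = 3P/(2πz²) · [1 + (r/z)²]^(−5/2)
r/z = 4.4/4.2 = 1.0476; [1+(r/z)²]^(−5/2) = 0.15694.
Δσ_z = 3×2340/(2π×4.2²) × 0.15694 = 63.337 × 0.15694 = 9.94 kPa

Δσ_z ≈ 9.94 kPa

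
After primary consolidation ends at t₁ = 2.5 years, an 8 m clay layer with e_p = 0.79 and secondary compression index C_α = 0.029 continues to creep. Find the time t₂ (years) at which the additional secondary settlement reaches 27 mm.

t₂ ≈ 4.04 years

S_s = C_α·H/(1+e_p)·log₁₀(t₂/t₁) ⇒ log₁₀(t₂/t₁) = S_s·(1+e_p)/(C_α·H).
log₁₀(t₂/t₁) = 0.027 × (1+0.79) / (0.029×8) = 0.2083
t₂ = t₁ × 10^0.2083 = 2.5 × 1.616 = 4.039 years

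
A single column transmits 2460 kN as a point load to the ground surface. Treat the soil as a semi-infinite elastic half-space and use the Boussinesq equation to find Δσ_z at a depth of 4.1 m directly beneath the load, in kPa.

Boussinesq vertical stress below a point load on an elastic half-space:
Δσ_z = 3P/(2πz²) · [1 + (r/z)²]^(−5/2)
r/z = 0/4.1 = 0; [1+(r/z)²]^(−5/2) = 1.
Δσ_z = 3×2460/(2π×4.1²) × 1 = 69.873 × 1 = 69.87 kPa

Δσ_z ≈ 69.9 kPa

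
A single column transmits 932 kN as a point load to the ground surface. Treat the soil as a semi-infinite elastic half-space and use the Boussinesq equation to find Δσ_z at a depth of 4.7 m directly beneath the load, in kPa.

Boussinesq vertical stress below a point load on an elastic half-space:
Δσ_z = 3P/(2πz²) · [1 + (r/z)²]^(−5/2)
r/z = 0/4.7 = 0; [1+(r/z)²]^(−5/2) = 1.
Δσ_z = 3×932/(2π×4.7²) × 1 = 20.145 × 1 = 20.14 kPa

Δσ_z ≈ 20.1 kPa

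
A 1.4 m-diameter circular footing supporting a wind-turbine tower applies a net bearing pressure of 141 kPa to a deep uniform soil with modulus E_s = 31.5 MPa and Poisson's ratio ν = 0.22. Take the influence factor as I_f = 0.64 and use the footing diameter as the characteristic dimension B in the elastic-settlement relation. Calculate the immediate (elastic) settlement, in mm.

S_e ≈ 3.82 mm

Immediate (elastic) settlement: S_e = q·B·(1−ν²)/E_s · I_f.
E_s = 31.5 MPa = 31500 kPa.
S_e = 141 × 1.4 × (1 − 0.22²) / 31500 × 0.64
    = 141 × 1.4 × 0.9516 / 31500 × 0.64
    = 0.003817 m = 3.817 mm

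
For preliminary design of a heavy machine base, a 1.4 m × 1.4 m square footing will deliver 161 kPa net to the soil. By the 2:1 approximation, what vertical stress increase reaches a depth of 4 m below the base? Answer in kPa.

By the 2:1 method the load spreads at 1 horizontal : 2 vertical, so at depth z the loaded area has grown by z in each plan dimension:
Δσ = qBL/((B+z)(L+z)) = 161×1.4×1.4/((1.4+4)(1.4+4)) = 10.822 kPa

Δσ_z ≈ 10.8 kPa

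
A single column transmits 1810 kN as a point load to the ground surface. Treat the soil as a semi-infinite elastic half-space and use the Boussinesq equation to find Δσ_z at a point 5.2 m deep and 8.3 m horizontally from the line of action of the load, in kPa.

Δσ_z ≈ 1.35 kPa

Boussinesq vertical stress below a point load on an elastic half-space:
Δσ_z = 3P/(2πz²) · [1 + (r/z)²]^(−5/2)
r/z = 8.3/5.2 = 1.5962; [1+(r/z)²]^(−5/2) = 0.042182.
Δσ_z = 3×1810/(2π×5.2²) × 0.042182 = 31.96 × 0.042182 = 1.348 kPa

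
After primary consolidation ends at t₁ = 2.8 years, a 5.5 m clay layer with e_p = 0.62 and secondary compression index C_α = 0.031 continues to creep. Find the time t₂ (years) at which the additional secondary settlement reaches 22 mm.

t₂ ≈ 4.53 years

S_s = C_α·H/(1+e_p)·log₁₀(t₂/t₁) ⇒ log₁₀(t₂/t₁) = S_s·(1+e_p)/(C_α·H).
log₁₀(t₂/t₁) = 0.022 × (1+0.62) / (0.031×5.5) = 0.209
t₂ = t₁ × 10^0.209 = 2.8 × 1.618 = 4.531 years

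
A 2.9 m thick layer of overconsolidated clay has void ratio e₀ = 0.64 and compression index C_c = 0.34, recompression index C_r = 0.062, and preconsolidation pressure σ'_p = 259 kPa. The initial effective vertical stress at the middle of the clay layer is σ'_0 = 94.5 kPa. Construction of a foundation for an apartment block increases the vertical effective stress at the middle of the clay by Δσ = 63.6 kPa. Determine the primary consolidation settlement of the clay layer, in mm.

Final effective stress: σ'_f = 94.5 + 63.6 = 158.1 kPa.
σ'_f = 158.1 ≤ σ'_p = 259 kPa, so the clay remains overconsolidated and only the recompression index applies:
S_c = C_r·H/(1+e₀)·log₁₀(σ'_f/σ'_0) = 0.062×2.9/1.64×log₁₀(158.1/94.5)
    = 0.10963 × 0.2235 = 0.0245 m

S_c ≈ 24.5 mm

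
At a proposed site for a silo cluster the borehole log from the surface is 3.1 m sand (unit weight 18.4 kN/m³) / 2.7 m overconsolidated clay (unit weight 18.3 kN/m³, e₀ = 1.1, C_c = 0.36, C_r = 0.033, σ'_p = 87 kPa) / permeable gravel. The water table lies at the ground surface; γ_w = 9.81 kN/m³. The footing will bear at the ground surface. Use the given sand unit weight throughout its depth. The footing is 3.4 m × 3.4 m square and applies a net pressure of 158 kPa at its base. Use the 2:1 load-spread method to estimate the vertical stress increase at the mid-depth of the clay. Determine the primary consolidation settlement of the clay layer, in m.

Mid-depth of clay below the ground surface: z = 3.1 + 2.7/2 = 4.45 m.
Total vertical stress at mid-clay: σ_v = 18.4×3.1 + 18.3×1.35 = 81.745 kPa.
Pore pressure: u = 9.81×(4.45 − 0) = 43.655 kPa.
Initial effective stress: σ'_0 = σ_v − u = 81.745 − 43.655 = 38.09 kPa.
Stress increase at mid-clay by the 2:1 spreading method:
Δσ = qBL/((B+z)(L+z)) = 158×3.4×3.4/((3.4+4.45)(3.4+4.45)) = 29.64 kPa
Final effective stress: σ'_f = 38.09 + 29.64 = 67.73 kPa.
σ'_f = 67.73 ≤ σ'_p = 87 kPa, so the clay remains overconsolidated and only the recompression index applies:
S_c = C_r·H/(1+e₀)·log₁₀(σ'_f/σ'_0) = 0.033×2.7/2.1×log₁₀(67.73/38.09)
    = 0.042428 × 0.24997 = 0.01061 m

S_c ≈ 0.0106 m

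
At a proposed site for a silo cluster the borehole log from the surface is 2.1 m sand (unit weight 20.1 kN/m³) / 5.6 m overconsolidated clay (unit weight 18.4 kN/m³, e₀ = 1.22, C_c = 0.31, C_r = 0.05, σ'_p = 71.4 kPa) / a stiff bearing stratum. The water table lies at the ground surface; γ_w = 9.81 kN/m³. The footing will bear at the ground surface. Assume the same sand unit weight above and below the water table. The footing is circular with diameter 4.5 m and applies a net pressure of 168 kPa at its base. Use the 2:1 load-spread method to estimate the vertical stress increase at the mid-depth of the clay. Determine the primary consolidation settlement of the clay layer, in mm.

S_c ≈ 80.3 mm

Mid-depth of clay below the ground surface: z = 2.1 + 5.6/2 = 4.9 m.
Total vertical stress at mid-clay: σ_v = 20.1×2.1 + 18.4×2.8 = 93.73 kPa.
Pore pressure: u = 9.81×(4.9 − 0) = 48.069 kPa.
Initial effective stress: σ'_0 = σ_v − u = 93.73 − 48.069 = 45.661 kPa.
Stress increase at mid-clay by the 2:1 spreading method:
Δσ ≈ qD²/(D+z)² = 168×4.5²/(4.5+4.9)² = 38.502 kPa
Final effective stress: σ'_f = 45.661 + 38.502 = 84.163 kPa.
σ'_f = 84.163 > σ'_p = 71.4 kPa, so the stress path crosses the preconsolidation pressure — recompression up to σ'_p, then virgin compression beyond:
S_c = H/(1+e₀)·[C_r·log₁₀(σ'_p/σ'_0) + C_c·log₁₀(σ'_f/σ'_p)]
    = 5.6/2.22 × [0.05×log₁₀(71.4/45.661) + 0.31×log₁₀(84.163/71.4)]
    = 2.5225 × [0.0097076 + 0.022141] = 0.08034 m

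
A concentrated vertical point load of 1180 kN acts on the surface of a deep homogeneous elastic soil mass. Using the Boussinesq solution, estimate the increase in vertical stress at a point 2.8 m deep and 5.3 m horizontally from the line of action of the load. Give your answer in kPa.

Boussinesq vertical stress below a point load on an elastic half-space:
Δσ_z = 3P/(2πz²) · [1 + (r/z)²]^(−5/2)
r/z = 5.3/2.8 = 1.8929; [1+(r/z)²]^(−5/2) = 0.022241.
Δσ_z = 3×1180/(2π×2.8²) × 0.022241 = 71.863 × 0.022241 = 1.598 kPa

Δσ_z ≈ 1.6 kPa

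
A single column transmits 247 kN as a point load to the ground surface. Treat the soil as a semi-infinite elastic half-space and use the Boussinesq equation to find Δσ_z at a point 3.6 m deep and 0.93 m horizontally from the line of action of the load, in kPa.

Boussinesq vertical stress below a point load on an elastic half-space:
Δσ_z = 3P/(2πz²) · [1 + (r/z)²]^(−5/2)
r/z = 0.93/3.6 = 0.25833; [1+(r/z)²]^(−5/2) = 0.85086.
Δσ_z = 3×247/(2π×3.6²) × 0.85086 = 9.0998 × 0.85086 = 7.743 kPa

Δσ_z ≈ 7.74 kPa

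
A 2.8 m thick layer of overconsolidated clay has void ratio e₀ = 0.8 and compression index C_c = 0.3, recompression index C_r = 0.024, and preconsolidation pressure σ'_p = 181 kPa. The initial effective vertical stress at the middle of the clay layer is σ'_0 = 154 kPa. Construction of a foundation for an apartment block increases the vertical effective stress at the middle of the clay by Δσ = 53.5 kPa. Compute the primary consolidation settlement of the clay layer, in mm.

Final effective stress: σ'_f = 154 + 53.5 = 207.5 kPa.
σ'_f = 207.5 > σ'_p = 181 kPa, so the stress path crosses the preconsolidation pressure — recompression up to σ'_p, then virgin compression beyond:
S_c = H/(1+e₀)·[C_r·log₁₀(σ'_p/σ'_0) + C_c·log₁₀(σ'_f/σ'_p)]
    = 2.8/1.8 × [0.024×log₁₀(181/154) + 0.3×log₁₀(207.5/181)]
    = 1.5556 × [0.0016838 + 0.017802] = 0.03031 m

S_c ≈ 30.3 mm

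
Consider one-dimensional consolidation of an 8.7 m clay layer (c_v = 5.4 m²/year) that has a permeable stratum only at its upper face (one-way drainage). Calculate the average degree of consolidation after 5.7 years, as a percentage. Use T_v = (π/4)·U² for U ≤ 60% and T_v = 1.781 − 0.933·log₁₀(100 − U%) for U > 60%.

U ≈ 70.3 %

Drainage path length: H_d = H = 8.7 m (single drainage).
T_v = c_v·t/H_d² = 5.4×5.7/8.7² = 0.40666.
T_v = 0.40666 corresponds to the U > 60% branch:
U = 1 − 10^((1.781 − T_v)/0.933)/100 = 0.7028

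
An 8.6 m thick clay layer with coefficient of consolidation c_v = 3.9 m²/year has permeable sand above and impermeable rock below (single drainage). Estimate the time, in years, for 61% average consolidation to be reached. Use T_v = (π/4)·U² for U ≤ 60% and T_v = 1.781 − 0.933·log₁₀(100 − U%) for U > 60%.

Drainage path length: H_d = H = 8.6 m (single drainage).
U > 60%: T_v = 1.781 − 0.933·log₁₀(100 − 61) = 0.29654.
t = T_v·H_d²/c_v = 0.29654×8.6²/3.9 = 5.624 years.

t ≈ 5.62 years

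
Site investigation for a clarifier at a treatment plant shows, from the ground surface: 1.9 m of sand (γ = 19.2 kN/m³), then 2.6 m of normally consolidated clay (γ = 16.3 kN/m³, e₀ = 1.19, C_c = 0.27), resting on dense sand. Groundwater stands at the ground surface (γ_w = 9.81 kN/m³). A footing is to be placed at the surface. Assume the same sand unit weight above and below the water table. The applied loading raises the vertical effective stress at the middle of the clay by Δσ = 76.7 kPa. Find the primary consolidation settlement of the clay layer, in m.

Mid-depth of clay below the ground surface: z = 1.9 + 2.6/2 = 3.2 m.
Total vertical stress at mid-clay: σ_v = 19.2×1.9 + 16.3×1.3 = 57.67 kPa.
Pore pressure: u = 9.81×(3.2 − 0) = 31.392 kPa.
Initial effective stress: σ'_0 = σ_v − u = 57.67 − 31.392 = 26.278 kPa.
Final effective stress: σ'_f = σ'_0 + Δσ = 26.278 + 76.7 = 102.98 kPa.
Normally consolidated clay, so the full stress increment lies on the virgin compression line:
S_c = C_c·H/(1+e₀)·log₁₀(σ'_f/σ'_0) = 0.27×2.6/(1+1.19)×log₁₀(102.98/26.278)
    = 0.32055 × 0.59316 = 0.1901 m

S_c ≈ 0.19 m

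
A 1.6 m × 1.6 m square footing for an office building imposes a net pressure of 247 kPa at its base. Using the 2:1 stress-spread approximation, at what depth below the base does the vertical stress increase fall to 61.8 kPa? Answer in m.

2:1 spreading — at depth z the loaded area has grown by z in each plan dimension:
qB²/(B+z)² = Δσ_z ⇒ z = B(√(q/Δσ_z) − 1) = 1.6×(√(247/61.8) − 1) = 1.599 m

z ≈ 1.6 m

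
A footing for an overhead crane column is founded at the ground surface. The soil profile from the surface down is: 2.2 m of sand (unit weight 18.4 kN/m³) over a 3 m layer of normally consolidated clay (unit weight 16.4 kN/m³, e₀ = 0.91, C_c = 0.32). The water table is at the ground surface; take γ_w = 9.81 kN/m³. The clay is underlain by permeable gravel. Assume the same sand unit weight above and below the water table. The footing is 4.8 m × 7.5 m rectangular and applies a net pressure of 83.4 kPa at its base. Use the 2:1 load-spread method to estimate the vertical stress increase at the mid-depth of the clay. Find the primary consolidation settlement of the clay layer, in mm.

S_c ≈ 162 mm

Mid-depth of clay below the ground surface: z = 2.2 + 3/2 = 3.7 m.
Total vertical stress at mid-clay: σ_v = 18.4×2.2 + 16.4×1.5 = 65.08 kPa.
Pore pressure: u = 9.81×(3.7 − 0) = 36.297 kPa.
Initial effective stress: σ'_0 = σ_v − u = 65.08 − 36.297 = 28.783 kPa.
Stress increase at mid-clay by the 2:1 spreading method:
Δσ = qBL/((B+z)(L+z)) = 83.4×4.8×7.5/((4.8+3.7)(7.5+3.7)) = 31.538 kPa
Final effective stress: σ'_f = σ'_0 + Δσ = 28.783 + 31.538 = 60.321 kPa.
Normally consolidated clay, so the full stress increment lies on the virgin compression line:
S_c = C_c·H/(1+e₀)·log₁₀(σ'_f/σ'_0) = 0.32×3/(1+0.91)×log₁₀(60.321/28.783)
    = 0.50262 × 0.32133 = 0.1615 m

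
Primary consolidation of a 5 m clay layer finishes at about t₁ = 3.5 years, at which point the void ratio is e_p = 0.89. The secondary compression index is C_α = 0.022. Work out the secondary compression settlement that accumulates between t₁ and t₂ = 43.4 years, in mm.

S_s ≈ 63.6 mm

Secondary compression: S_s = C_α·H/(1+e_p)·log₁₀(t₂/t₁)
S_s = 0.022×5/(1+0.89)×log₁₀(43.4/3.5)
    = 0.0582 × 1.093 = 0.06364 m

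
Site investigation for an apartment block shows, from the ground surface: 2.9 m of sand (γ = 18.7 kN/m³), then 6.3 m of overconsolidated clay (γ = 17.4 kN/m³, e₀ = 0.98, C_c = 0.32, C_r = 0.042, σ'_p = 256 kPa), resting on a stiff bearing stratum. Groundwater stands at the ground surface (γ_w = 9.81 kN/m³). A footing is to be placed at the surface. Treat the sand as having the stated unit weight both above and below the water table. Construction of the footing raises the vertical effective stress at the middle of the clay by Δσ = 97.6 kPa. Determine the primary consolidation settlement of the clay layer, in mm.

S_c ≈ 63.1 mm

Mid-depth of clay below the ground surface: z = 2.9 + 6.3/2 = 6.05 m.
Total vertical stress at mid-clay: σ_v = 18.7×2.9 + 17.4×3.15 = 109.04 kPa.
Pore pressure: u = 9.81×(6.05 − 0) = 59.351 kPa.
Initial effective stress: σ'_0 = σ_v − u = 109.04 − 59.351 = 49.689 kPa.
Final effective stress: σ'_f = 49.689 + 97.6 = 147.29 kPa.
σ'_f = 147.29 ≤ σ'_p = 256 kPa, so the clay remains overconsolidated and only the recompression index applies:
S_c = C_r·H/(1+e₀)·log₁₀(σ'_f/σ'_0) = 0.042×6.3/1.98×log₁₀(147.29/49.689)
    = 0.13364 × 0.47191 = 0.06306 m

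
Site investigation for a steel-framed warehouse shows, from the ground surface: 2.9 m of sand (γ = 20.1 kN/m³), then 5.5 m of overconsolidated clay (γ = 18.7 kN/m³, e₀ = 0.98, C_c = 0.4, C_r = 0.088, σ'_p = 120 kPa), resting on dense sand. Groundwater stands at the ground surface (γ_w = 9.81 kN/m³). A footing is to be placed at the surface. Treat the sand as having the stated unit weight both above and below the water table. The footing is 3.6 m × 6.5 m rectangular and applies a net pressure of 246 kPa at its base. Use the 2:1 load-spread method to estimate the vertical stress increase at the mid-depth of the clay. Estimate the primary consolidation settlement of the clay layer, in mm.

Mid-depth of clay below the ground surface: z = 2.9 + 5.5/2 = 5.65 m.
Total vertical stress at mid-clay: σ_v = 20.1×2.9 + 18.7×2.75 = 109.72 kPa.
Pore pressure: u = 9.81×(5.65 − 0) = 55.427 kPa.
Initial effective stress: σ'_0 = σ_v − u = 109.72 − 55.427 = 54.293 kPa.
Stress increase at mid-clay by the 2:1 spreading method:
Δσ = qBL/((B+z)(L+z)) = 246×3.6×6.5/((3.6+5.65)(6.5+5.65)) = 51.219 kPa
Final effective stress: σ'_f = 54.293 + 51.219 = 105.51 kPa.
σ'_f = 105.51 ≤ σ'_p = 120 kPa, so the clay remains overconsolidated and only the recompression index applies:
S_c = C_r·H/(1+e₀)·log₁₀(σ'_f/σ'_0) = 0.088×5.5/1.98×log₁₀(105.51/54.293)
    = 0.24445 × 0.28855 = 0.07054 m

S_c ≈ 70.5 mm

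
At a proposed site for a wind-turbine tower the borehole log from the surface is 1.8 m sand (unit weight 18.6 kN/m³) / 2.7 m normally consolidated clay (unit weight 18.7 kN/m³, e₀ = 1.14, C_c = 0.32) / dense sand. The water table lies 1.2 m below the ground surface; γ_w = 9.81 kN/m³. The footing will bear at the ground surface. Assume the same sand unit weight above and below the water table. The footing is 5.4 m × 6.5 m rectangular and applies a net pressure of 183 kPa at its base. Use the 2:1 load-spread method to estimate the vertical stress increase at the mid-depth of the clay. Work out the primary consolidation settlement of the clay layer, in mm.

S_c ≈ 191 mm

Mid-depth of clay below the ground surface: z = 1.8 + 2.7/2 = 3.15 m.
Total vertical stress at mid-clay: σ_v = 18.6×1.8 + 18.7×1.35 = 58.725 kPa.
Pore pressure: u = 9.81×(3.15 − 1.2) = 19.13 kPa.
Initial effective stress: σ'_0 = σ_v − u = 58.725 − 19.13 = 39.595 kPa.
Stress increase at mid-clay by the 2:1 spreading method:
Δσ = qBL/((B+z)(L+z)) = 183×5.4×6.5/((5.4+3.15)(6.5+3.15)) = 77.851 kPa
Final effective stress: σ'_f = σ'_0 + Δσ = 39.595 + 77.851 = 117.45 kPa.
Normally consolidated clay, so the full stress increment lies on the virgin compression line:
S_c = C_c·H/(1+e₀)·log₁₀(σ'_f/σ'_0) = 0.32×2.7/(1+1.14)×log₁₀(117.45/39.595)
    = 0.40374 × 0.47221 = 0.1907 m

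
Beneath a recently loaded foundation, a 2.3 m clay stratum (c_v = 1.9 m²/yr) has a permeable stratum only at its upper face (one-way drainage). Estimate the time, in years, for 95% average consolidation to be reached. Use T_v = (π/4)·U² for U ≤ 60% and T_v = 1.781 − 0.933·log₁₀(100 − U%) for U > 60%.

t ≈ 3.14 years

Drainage path length: H_d = H = 2.3 m (single drainage).
U > 60%: T_v = 1.781 − 0.933·log₁₀(100 − 95) = 1.1289.
t = T_v·H_d²/c_v = 1.1289×2.3²/1.9 = 3.143 years.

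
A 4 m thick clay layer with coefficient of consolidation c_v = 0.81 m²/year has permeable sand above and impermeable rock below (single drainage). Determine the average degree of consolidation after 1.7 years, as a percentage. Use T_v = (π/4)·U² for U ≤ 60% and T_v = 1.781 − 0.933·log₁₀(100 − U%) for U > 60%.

Drainage path length: H_d = H = 4 m (single drainage).
T_v = c_v·t/H_d² = 0.81×1.7/4² = 0.086063.
T_v = 0.086063 corresponds to the U ≤ 60% branch:
U = √(4T_v/π) = 0.331

U ≈ 33.1 %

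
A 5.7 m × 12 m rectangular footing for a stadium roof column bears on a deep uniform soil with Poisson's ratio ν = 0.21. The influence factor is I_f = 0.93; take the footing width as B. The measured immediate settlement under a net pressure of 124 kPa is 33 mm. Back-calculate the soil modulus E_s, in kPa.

E_s ≈ 19000 kPa

S_e = q·B·(1−ν²)/E_s · I_f  ⇒  E_s = q·B·(1−ν²)·I_f / S_e.
E_s = 124 × 5.7 × 0.9559 × 0.93 / 0.033 = 19040 kPa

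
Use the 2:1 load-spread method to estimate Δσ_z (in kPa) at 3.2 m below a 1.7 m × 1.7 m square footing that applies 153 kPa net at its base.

Δσ_z ≈ 18.4 kPa

By the 2:1 method the load spreads at 1 horizontal : 2 vertical, so at depth z the loaded area has grown by z in each plan dimension:
Δσ = qBL/((B+z)(L+z)) = 153×1.7×1.7/((1.7+3.2)(1.7+3.2)) = 18.416 kPa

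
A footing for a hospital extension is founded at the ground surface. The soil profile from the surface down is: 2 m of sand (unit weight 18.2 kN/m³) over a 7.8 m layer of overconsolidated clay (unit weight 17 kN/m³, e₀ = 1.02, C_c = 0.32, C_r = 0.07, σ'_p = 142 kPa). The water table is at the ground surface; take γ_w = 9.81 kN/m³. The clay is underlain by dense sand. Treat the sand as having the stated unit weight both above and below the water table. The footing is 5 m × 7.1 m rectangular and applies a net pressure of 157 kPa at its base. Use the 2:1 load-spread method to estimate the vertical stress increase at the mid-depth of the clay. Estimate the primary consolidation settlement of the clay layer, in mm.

Mid-depth of clay below the ground surface: z = 2 + 7.8/2 = 5.9 m.
Total vertical stress at mid-clay: σ_v = 18.2×2 + 17×3.9 = 102.7 kPa.
Pore pressure: u = 9.81×(5.9 − 0) = 57.879 kPa.
Initial effective stress: σ'_0 = σ_v − u = 102.7 − 57.879 = 44.821 kPa.
Stress increase at mid-clay by the 2:1 spreading method:
Δσ = qBL/((B+z)(L+z)) = 157×5×7.1/((5+5.9)(7.1+5.9)) = 39.333 kPa
Final effective stress: σ'_f = 44.821 + 39.333 = 84.154 kPa.
σ'_f = 84.154 ≤ σ'_p = 142 kPa, so the clay remains overconsolidated and only the recompression index applies:
S_c = C_r·H/(1+e₀)·log₁₀(σ'_f/σ'_0) = 0.07×7.8/2.02×log₁₀(84.154/44.821)
    = 0.2703 × 0.27359 = 0.07395 m

S_c ≈ 74 mm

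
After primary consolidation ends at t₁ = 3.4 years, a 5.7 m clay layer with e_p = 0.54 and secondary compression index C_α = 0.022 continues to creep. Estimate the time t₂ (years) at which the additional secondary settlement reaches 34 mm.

S_s = C_α·H/(1+e_p)·log₁₀(t₂/t₁) ⇒ log₁₀(t₂/t₁) = S_s·(1+e_p)/(C_α·H).
log₁₀(t₂/t₁) = 0.034 × (1+0.54) / (0.022×5.7) = 0.4175
t₂ = t₁ × 10^0.4175 = 3.4 × 2.615 = 8.892 years

t₂ ≈ 8.89 years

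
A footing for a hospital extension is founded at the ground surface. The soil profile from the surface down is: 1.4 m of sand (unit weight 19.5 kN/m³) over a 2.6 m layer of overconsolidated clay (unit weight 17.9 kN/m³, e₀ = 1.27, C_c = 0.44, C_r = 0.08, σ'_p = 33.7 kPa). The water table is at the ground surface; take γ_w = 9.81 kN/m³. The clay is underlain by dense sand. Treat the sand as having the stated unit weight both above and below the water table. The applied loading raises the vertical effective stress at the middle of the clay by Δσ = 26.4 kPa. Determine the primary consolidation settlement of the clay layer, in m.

S_c ≈ 0.102 m

Mid-depth of clay below the ground surface: z = 1.4 + 2.6/2 = 2.7 m.
Total vertical stress at mid-clay: σ_v = 19.5×1.4 + 17.9×1.3 = 50.57 kPa.
Pore pressure: u = 9.81×(2.7 − 0) = 26.487 kPa.
Initial effective stress: σ'_0 = σ_v − u = 50.57 − 26.487 = 24.083 kPa.
Final effective stress: σ'_f = 24.083 + 26.4 = 50.483 kPa.
σ'_f = 50.483 > σ'_p = 33.7 kPa, so the stress path crosses the preconsolidation pressure — recompression up to σ'_p, then virgin compression beyond:
S_c = H/(1+e₀)·[C_r·log₁₀(σ'_p/σ'_0) + C_c·log₁₀(σ'_f/σ'_p)]
    = 2.6/2.27 × [0.08×log₁₀(33.7/24.083) + 0.44×log₁₀(50.483/33.7)]
    = 1.1454 × [0.011674 + 0.077227] = 0.1018 m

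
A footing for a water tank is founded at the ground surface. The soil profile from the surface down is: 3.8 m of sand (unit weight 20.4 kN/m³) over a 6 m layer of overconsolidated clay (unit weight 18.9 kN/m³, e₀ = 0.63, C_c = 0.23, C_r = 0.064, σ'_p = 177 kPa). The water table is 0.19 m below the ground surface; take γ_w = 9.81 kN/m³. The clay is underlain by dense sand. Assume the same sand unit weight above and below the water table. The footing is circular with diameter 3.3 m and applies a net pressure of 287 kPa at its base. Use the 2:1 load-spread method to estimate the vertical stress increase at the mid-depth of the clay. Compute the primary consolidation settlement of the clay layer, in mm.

Mid-depth of clay below the ground surface: z = 3.8 + 6/2 = 6.8 m.
Total vertical stress at mid-clay: σ_v = 20.4×3.8 + 18.9×3 = 134.22 kPa.
Pore pressure: u = 9.81×(6.8 − 0.19) = 64.844 kPa.
Initial effective stress: σ'_0 = σ_v − u = 134.22 − 64.844 = 69.376 kPa.
Stress increase at mid-clay by the 2:1 spreading method:
Δσ ≈ qD²/(D+z)² = 287×3.3²/(3.3+6.8)² = 30.638 kPa
Final effective stress: σ'_f = 69.376 + 30.638 = 100.01 kPa.
σ'_f = 100.01 ≤ σ'_p = 177 kPa, so the clay remains overconsolidated and only the recompression index applies:
S_c = C_r·H/(1+e₀)·log₁₀(σ'_f/σ'_0) = 0.064×6/1.63×log₁₀(100.01/69.376)
    = 0.23558 × 0.15883 = 0.03742 m

S_c ≈ 37.4 mm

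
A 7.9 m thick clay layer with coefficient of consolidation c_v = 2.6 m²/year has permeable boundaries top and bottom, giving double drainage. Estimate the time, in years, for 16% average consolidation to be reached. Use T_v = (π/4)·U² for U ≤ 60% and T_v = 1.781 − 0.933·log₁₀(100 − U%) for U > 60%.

t ≈ 0.121 years

Drainage path length: H_d = H/2 = 3.95 m (double drainage).
U ≤ 60%: T_v = (π/4)·U² = (π/4)×0.16² = 0.020106.
t = T_v·H_d²/c_v = 0.020106×3.95²/2.6 = 0.1207 years.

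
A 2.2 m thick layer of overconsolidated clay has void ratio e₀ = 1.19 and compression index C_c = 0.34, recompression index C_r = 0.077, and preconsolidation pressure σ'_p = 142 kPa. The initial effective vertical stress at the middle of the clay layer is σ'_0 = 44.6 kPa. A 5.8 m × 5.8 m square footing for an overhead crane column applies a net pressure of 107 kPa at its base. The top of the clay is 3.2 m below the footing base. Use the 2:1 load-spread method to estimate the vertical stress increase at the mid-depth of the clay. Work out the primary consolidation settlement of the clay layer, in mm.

S_c ≈ 19.6 mm

Mid-depth of clay below the footing base: z = 3.2 + 2.2/2 = 4.3 m.
Stress increase at mid-clay by the 2:1 spreading method:
Δσ = qBL/((B+z)(L+z)) = 107×5.8×5.8/((5.8+4.3)(5.8+4.3)) = 35.286 kPa
Final effective stress: σ'_f = 44.6 + 35.286 = 79.886 kPa.
σ'_f = 79.886 ≤ σ'_p = 142 kPa, so the clay remains overconsolidated and only the recompression index applies:
S_c = C_r·H/(1+e₀)·log₁₀(σ'_f/σ'_0) = 0.077×2.2/2.19×log₁₀(79.886/44.6)
    = 0.077354 × 0.25314 = 0.01958 m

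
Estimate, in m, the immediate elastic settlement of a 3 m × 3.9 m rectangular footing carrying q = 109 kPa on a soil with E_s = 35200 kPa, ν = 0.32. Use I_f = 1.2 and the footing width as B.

S_e ≈ 0.01 m

Immediate (elastic) settlement: S_e = q·B·(1−ν²)/E_s · I_f.
S_e = 109 × 3 × (1 − 0.32²) / 35200 × 1.2
    = 109 × 3 × 0.8976 / 35200 × 1.2
    = 0.01001 m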